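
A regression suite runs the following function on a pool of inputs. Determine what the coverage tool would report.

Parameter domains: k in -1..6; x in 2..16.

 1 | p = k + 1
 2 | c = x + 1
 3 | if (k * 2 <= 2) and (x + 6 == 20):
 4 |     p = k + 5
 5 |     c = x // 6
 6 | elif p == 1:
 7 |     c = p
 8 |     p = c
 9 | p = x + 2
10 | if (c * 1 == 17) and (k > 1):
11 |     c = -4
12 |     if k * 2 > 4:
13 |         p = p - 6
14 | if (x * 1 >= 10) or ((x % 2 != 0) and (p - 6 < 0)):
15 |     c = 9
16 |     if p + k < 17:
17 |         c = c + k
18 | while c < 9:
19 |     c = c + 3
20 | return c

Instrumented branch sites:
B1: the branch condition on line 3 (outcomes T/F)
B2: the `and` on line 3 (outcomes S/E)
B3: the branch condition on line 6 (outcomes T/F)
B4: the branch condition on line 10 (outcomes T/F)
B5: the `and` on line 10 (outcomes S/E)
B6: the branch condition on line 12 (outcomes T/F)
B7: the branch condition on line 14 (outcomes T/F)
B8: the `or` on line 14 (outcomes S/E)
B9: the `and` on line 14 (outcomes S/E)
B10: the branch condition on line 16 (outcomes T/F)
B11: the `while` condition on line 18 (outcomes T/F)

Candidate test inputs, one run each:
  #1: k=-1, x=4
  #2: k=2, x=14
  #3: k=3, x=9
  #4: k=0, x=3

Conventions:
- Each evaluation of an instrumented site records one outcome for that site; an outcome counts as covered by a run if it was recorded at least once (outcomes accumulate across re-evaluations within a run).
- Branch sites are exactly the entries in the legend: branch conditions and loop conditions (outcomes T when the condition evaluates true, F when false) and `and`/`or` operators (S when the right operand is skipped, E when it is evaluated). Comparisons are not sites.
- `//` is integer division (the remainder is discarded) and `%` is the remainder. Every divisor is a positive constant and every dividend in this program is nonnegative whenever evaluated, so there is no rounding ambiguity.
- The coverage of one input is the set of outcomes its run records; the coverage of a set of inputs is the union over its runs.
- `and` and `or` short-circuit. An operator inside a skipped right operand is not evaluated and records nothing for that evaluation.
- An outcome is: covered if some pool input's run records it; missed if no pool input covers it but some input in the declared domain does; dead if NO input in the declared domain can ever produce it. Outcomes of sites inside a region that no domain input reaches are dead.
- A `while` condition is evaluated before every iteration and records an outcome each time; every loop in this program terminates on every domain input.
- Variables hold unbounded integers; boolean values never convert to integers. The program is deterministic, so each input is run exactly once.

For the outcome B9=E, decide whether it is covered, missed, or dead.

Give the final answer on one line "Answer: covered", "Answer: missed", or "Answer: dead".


B9=E is recorded by pool input(s) 3, 4 -> covered
Answer: covered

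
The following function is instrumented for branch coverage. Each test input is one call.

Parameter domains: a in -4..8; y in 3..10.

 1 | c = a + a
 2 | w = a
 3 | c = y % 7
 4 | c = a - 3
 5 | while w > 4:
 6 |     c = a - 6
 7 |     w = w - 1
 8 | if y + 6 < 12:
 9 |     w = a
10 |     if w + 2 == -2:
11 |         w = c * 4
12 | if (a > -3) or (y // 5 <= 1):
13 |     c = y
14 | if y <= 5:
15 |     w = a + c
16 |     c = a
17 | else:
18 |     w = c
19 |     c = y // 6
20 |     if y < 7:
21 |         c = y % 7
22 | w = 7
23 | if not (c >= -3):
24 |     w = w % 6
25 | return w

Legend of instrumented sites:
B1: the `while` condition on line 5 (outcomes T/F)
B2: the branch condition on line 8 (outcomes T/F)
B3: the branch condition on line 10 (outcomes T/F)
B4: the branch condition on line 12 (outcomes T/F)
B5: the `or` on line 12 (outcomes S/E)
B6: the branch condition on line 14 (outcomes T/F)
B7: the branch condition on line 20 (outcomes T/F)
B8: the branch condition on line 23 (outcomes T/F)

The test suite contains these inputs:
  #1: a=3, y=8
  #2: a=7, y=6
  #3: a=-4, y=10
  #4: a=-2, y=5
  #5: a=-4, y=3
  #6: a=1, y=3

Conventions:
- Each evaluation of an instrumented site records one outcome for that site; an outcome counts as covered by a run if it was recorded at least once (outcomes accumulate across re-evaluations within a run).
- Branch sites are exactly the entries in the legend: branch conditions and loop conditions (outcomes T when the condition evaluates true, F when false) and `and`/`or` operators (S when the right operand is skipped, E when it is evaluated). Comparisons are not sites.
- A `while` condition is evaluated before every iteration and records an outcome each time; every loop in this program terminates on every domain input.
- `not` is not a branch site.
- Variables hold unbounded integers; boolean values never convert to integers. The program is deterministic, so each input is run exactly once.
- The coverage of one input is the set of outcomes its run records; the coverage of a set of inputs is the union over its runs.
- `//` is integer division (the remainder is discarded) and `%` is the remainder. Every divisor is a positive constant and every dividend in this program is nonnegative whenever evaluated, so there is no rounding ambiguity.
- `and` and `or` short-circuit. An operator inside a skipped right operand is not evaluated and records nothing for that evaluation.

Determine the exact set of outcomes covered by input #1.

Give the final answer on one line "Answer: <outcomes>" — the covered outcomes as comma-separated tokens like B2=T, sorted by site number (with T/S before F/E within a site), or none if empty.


Running input #1 (a=3, y=8), event by event:
  B1->F, B2->F, B5->S, B4->T, B6->F, B7->F, B8->F
deduplicating events, the covered set is: B1=F, B2=F, B4=T, B5=S, B6=F, B7=F, B8=F
Answer: B1=F, B2=F, B4=T, B5=S, B6=F, B7=F, B8=F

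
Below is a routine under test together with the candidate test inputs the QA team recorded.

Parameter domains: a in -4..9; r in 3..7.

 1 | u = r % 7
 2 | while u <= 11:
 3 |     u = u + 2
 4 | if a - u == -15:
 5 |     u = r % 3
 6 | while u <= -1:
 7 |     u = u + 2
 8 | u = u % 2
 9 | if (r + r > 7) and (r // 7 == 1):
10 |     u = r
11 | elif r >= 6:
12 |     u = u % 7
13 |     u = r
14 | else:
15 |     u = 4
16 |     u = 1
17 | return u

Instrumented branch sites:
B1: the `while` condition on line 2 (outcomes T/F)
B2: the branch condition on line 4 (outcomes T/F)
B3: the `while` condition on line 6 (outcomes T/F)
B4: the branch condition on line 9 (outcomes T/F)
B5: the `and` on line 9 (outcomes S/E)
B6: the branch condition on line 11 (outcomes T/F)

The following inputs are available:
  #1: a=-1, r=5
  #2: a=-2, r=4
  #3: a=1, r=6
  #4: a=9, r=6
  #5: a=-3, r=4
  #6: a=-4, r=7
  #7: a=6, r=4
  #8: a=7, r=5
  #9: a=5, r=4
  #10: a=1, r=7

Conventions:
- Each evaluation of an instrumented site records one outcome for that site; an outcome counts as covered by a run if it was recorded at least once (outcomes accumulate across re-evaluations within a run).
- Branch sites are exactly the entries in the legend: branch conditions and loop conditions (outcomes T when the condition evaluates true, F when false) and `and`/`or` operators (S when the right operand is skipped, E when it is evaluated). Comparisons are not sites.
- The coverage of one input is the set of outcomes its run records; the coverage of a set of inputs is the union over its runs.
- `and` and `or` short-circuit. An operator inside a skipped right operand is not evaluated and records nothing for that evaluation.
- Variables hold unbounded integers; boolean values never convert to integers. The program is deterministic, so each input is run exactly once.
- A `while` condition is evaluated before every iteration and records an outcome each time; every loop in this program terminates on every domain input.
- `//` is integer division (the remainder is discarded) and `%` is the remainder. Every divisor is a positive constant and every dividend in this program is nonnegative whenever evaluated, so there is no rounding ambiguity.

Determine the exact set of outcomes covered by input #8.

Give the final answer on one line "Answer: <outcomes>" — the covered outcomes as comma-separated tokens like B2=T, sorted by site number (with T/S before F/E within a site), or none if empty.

Tracing the run of input #8 (a=7, r=5):
  B1->T, B1->T, B1->T, B1->T, B1->F, B2->F, B3->F, B5->E, B4->F, B6->F
deduplicating events, the covered set is: B1=T, B1=F, B2=F, B3=F, B4=F, B5=E, B6=F

Answer: B1=T, B1=F, B2=F, B3=F, B4=F, B5=E, B6=F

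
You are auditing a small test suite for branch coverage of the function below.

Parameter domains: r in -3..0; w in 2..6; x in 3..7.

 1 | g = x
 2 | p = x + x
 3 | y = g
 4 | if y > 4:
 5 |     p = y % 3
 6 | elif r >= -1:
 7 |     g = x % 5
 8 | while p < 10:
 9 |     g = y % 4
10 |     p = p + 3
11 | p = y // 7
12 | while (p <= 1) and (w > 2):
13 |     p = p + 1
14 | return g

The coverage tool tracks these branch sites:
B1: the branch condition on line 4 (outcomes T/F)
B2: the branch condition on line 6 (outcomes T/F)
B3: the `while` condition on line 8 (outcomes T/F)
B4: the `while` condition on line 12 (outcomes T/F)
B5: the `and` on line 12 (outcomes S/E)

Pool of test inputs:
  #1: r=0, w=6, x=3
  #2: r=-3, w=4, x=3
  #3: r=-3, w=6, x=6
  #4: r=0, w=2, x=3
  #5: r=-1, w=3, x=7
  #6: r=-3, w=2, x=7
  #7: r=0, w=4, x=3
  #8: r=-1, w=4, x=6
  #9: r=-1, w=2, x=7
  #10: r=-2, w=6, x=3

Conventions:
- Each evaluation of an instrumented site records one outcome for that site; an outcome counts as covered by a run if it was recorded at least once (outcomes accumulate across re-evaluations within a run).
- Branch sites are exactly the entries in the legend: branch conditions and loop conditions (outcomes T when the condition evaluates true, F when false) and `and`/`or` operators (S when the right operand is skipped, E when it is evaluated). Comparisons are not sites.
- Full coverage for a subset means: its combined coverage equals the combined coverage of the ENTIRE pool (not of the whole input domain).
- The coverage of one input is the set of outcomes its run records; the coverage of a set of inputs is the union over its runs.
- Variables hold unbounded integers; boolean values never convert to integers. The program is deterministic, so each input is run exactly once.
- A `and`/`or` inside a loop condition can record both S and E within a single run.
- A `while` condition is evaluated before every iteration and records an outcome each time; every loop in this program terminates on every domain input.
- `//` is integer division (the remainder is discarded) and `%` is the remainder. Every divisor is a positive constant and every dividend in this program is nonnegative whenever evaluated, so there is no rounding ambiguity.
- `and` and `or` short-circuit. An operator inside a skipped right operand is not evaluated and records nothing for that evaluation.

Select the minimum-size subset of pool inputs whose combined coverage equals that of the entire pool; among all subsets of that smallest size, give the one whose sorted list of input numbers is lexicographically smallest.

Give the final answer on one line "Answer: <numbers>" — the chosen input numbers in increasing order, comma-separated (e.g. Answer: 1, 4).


input #1 (r=0, w=6, x=3): events B1->F, B2->T, B3->T, B3->T, B3->F, B5->E, B4->T, B5->E, B4->T, B5->S, B4->F; covers B1=F, B2=T, B3=T, B3=F, B4=T, B4=F, B5=S, B5=E
input #2 (r=-3, w=4, x=3): events B1->F, B2->F, B3->T, B3->T, B3->F, B5->E, B4->T, B5->E, B4->T, B5->S, B4->F; covers B1=F, B2=F, B3=T, B3=F, B4=T, B4=F, B5=S, B5=E
input #3 (r=-3, w=6, x=6): events B1->T, B3->T, B3->T, B3->T, B3->T, B3->F, B5->E, B4->T, B5->E, B4->T, B5->S, B4->F; covers B1=T, B3=T, B3=F, B4=T, B4=F, B5=S, B5=E
input #4 (r=0, w=2, x=3): events B1->F, B2->T, B3->T, B3->T, B3->F, B5->E, B4->F; covers B1=F, B2=T, B3=T, B3=F, B4=F, B5=E
input #5 (r=-1, w=3, x=7): events B1->T, B3->T, B3->T, B3->T, B3->F, B5->E, B4->T, B5->S, B4->F; covers B1=T, B3=T, B3=F, B4=T, B4=F, B5=S, B5=E
input #6 (r=-3, w=2, x=7): events B1->T, B3->T, B3->T, B3->T, B3->F, B5->E, B4->F; covers B1=T, B3=T, B3=F, B4=F, B5=E
input #7 (r=0, w=4, x=3): events B1->F, B2->T, B3->T, B3->T, B3->F, B5->E, B4->T, B5->E, B4->T, B5->S, B4->F; covers B1=F, B2=T, B3=T, B3=F, B4=T, B4=F, B5=S, B5=E
input #8 (r=-1, w=4, x=6): events B1->T, B3->T, B3->T, B3->T, B3->T, B3->F, B5->E, B4->T, B5->E, B4->T, B5->S, B4->F; covers B1=T, B3=T, B3=F, B4=T, B4=F, B5=S, B5=E
input #9 (r=-1, w=2, x=7): events B1->T, B3->T, B3->T, B3->T, B3->F, B5->E, B4->F; covers B1=T, B3=T, B3=F, B4=F, B5=E
input #10 (r=-2, w=6, x=3): events B1->F, B2->F, B3->T, B3->T, B3->F, B5->E, B4->T, B5->E, B4->T, B5->S, B4->F; covers B1=F, B2=F, B3=T, B3=F, B4=T, B4=F, B5=S, B5=E
the full pool covers 10 outcomes: B1=T, B1=F, B2=T, B2=F, B3=T, B3=F, B4=T, B4=F, B5=S, B5=E
size 1 is not enough: best union over all size-1 subsets is 8/10
size 2 is not enough: best union over all size-2 subsets is 9/10
at size 3, {1, 2, 3} reaches all 10 outcomes; every lexicographically earlier size-3 subset fails
Answer: 1, 2, 3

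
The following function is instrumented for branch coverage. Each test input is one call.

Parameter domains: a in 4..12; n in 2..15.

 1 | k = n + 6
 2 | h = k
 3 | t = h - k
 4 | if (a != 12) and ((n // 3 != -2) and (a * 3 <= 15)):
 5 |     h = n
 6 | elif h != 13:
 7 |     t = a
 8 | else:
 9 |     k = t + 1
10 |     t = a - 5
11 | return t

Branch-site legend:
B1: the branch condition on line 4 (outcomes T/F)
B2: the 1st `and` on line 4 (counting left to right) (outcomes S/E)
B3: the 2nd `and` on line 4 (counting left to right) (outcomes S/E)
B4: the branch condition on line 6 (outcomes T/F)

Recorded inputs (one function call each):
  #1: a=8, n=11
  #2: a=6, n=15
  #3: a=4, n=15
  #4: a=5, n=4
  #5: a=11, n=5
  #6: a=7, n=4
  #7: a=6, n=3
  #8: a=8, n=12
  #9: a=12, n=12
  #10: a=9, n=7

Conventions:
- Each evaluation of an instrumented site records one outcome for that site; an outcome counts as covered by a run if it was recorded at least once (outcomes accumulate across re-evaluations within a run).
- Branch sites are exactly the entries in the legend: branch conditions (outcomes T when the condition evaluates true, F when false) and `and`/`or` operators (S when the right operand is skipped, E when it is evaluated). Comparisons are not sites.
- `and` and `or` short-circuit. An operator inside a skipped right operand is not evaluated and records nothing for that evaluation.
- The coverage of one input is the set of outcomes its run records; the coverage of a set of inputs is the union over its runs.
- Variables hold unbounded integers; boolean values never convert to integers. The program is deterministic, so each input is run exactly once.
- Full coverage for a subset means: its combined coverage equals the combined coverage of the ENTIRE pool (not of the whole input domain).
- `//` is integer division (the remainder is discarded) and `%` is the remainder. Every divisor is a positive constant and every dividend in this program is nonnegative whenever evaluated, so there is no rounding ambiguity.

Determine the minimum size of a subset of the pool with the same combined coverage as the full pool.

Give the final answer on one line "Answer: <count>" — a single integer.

#1 (a=8, n=11) -> B2->E, B3->E, B1->F, B4->T; covered: B1=F, B2=E, B3=E, B4=T
#2 (a=6, n=15) -> B2->E, B3->E, B1->F, B4->T; covered: B1=F, B2=E, B3=E, B4=T
#3 (a=4, n=15) -> B2->E, B3->E, B1->T; covered: B1=T, B2=E, B3=E
#4 (a=5, n=4) -> B2->E, B3->E, B1->T; covered: B1=T, B2=E, B3=E
#5 (a=11, n=5) -> B2->E, B3->E, B1->F, B4->T; covered: B1=F, B2=E, B3=E, B4=T
#6 (a=7, n=4) -> B2->E, B3->E, B1->F, B4->T; covered: B1=F, B2=E, B3=E, B4=T
#7 (a=6, n=3) -> B2->E, B3->E, B1->F, B4->T; covered: B1=F, B2=E, B3=E, B4=T
#8 (a=8, n=12) -> B2->E, B3->E, B1->F, B4->T; covered: B1=F, B2=E, B3=E, B4=T
#9 (a=12, n=12) -> B2->S, B1->F, B4->T; covered: B1=F, B2=S, B4=T
#10 (a=9, n=7) -> B2->E, B3->E, B1->F, B4->F; covered: B1=F, B2=E, B3=E, B4=F
together the pool reaches 7 outcomes: B1=T, B1=F, B2=S, B2=E, B3=E, B4=T, B4=F
no size-1 subset reaches all 7 outcomes (best union: 4/7)
no size-2 subset reaches all 7 outcomes (best union: 6/7)
inputs {3, 9, 10} (size 3) cover everything; no size-3 subset with a lexicographically smaller index list covers all 7

Answer: 3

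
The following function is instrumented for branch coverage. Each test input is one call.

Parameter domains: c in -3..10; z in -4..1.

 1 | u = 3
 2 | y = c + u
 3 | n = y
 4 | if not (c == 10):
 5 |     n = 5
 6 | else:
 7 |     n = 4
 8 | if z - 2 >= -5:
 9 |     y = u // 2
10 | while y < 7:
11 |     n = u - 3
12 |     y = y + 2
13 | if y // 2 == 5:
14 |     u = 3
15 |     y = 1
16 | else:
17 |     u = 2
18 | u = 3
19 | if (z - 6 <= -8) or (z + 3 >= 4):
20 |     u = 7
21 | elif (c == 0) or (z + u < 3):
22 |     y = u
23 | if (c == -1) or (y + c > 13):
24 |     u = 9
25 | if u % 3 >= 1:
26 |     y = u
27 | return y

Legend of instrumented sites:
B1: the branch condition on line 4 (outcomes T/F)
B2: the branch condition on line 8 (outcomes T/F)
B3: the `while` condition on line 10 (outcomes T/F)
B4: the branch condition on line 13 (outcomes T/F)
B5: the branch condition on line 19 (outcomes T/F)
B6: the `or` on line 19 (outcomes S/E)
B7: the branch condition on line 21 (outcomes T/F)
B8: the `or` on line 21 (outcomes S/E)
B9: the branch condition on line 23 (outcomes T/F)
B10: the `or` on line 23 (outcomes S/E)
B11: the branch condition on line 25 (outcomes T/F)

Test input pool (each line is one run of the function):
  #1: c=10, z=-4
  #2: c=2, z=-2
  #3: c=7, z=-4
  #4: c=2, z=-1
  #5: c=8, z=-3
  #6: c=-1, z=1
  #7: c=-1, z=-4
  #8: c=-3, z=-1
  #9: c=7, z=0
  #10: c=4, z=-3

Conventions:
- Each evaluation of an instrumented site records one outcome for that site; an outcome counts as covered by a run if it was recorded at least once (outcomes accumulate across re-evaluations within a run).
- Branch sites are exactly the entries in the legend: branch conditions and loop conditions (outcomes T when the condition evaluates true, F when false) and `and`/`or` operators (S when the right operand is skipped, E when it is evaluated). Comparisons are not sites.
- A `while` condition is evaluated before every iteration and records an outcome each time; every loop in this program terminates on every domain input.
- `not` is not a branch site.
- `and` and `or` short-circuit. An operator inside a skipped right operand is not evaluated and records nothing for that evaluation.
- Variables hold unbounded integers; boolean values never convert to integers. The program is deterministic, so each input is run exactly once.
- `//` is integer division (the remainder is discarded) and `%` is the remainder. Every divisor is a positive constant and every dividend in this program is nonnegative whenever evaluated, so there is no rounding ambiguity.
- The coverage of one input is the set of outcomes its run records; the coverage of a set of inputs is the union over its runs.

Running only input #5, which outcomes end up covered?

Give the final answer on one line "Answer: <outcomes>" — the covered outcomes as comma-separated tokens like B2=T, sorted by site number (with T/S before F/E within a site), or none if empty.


Tracing the run of input #5 (c=8, z=-3):
  B1->T, B2->T, B3->T, B3->T, B3->T, B3->F, B4->F, B6->S, B5->T, B10->E
  B9->T, B11->F
as a set, this run covers: B1=T, B2=T, B3=T, B3=F, B4=F, B5=T, B6=S, B9=T, B10=E, B11=F
Answer: B1=T, B2=T, B3=T, B3=F, B4=F, B5=T, B6=S, B9=T, B10=E, B11=F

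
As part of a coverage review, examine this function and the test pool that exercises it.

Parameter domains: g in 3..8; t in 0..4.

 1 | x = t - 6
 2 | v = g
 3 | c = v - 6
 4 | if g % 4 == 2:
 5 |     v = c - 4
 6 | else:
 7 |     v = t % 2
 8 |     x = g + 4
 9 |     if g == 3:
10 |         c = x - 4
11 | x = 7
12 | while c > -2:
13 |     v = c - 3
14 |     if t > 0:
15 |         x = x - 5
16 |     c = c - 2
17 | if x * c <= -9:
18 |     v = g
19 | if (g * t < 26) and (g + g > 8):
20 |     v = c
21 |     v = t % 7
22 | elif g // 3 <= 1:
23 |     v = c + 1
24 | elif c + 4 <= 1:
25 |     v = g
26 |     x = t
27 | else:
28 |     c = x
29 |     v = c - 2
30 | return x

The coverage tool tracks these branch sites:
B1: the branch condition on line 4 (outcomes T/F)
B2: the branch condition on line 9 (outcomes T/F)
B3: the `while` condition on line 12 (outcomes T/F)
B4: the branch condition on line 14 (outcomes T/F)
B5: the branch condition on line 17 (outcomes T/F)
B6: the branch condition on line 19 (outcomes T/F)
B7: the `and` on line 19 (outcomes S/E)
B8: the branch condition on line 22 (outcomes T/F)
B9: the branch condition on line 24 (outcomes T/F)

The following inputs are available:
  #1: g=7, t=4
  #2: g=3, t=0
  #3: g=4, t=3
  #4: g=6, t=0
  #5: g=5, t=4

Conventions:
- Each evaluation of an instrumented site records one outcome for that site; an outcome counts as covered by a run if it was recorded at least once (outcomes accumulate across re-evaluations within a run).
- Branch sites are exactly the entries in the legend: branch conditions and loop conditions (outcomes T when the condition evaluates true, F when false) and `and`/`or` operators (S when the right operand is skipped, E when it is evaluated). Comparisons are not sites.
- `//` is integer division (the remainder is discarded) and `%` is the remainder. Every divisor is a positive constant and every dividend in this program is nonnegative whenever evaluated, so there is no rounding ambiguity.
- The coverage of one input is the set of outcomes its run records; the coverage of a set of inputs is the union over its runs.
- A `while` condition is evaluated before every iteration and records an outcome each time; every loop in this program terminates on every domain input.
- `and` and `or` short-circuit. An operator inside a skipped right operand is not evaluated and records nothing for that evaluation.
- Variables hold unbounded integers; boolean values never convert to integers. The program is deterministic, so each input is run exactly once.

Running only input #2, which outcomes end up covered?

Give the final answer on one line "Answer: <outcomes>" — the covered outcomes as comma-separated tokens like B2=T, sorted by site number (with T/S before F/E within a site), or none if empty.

Event log for input #2 (g=3, t=0):
  B1->F, B2->T, B3->T, B4->F, B3->T, B4->F, B3->T, B4->F, B3->F, B5->T
  B7->E, B6->F, B8->T
collecting distinct outcomes: B1=F, B2=T, B3=T, B3=F, B4=F, B5=T, B6=F, B7=E, B8=T

Answer: B1=F, B2=T, B3=T, B3=F, B4=F, B5=T, B6=F, B7=E, B8=T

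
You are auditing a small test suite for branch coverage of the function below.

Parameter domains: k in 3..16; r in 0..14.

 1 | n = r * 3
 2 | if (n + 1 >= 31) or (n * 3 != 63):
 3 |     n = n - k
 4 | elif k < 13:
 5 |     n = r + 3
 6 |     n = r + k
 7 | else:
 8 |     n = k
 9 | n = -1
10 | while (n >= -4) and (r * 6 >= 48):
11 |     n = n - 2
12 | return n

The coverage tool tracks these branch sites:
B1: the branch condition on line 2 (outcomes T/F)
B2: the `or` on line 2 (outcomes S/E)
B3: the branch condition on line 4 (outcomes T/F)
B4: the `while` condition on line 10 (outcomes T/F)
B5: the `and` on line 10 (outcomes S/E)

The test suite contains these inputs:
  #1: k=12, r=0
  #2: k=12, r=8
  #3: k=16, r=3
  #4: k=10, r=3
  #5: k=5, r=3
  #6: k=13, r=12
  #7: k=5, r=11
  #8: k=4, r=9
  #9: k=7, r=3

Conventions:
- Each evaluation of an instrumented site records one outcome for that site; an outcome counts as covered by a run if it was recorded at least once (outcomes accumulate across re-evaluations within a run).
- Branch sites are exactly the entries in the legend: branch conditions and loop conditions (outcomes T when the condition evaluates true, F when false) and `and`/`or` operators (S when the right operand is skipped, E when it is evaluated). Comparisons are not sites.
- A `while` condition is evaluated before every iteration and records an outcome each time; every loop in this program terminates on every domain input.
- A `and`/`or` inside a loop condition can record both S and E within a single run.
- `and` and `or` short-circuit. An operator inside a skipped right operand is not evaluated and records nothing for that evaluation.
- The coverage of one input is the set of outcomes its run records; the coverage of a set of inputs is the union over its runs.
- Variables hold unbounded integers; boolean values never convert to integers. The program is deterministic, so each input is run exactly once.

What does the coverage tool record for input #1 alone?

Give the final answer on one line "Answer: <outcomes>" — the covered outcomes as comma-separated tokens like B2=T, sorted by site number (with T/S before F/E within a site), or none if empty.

Running input #1 (k=12, r=0), event by event:
  B2->E, B1->T, B5->E, B4->F
deduplicating events, the covered set is: B1=T, B2=E, B4=F, B5=E

Answer: B1=T, B2=E, B4=F, B5=E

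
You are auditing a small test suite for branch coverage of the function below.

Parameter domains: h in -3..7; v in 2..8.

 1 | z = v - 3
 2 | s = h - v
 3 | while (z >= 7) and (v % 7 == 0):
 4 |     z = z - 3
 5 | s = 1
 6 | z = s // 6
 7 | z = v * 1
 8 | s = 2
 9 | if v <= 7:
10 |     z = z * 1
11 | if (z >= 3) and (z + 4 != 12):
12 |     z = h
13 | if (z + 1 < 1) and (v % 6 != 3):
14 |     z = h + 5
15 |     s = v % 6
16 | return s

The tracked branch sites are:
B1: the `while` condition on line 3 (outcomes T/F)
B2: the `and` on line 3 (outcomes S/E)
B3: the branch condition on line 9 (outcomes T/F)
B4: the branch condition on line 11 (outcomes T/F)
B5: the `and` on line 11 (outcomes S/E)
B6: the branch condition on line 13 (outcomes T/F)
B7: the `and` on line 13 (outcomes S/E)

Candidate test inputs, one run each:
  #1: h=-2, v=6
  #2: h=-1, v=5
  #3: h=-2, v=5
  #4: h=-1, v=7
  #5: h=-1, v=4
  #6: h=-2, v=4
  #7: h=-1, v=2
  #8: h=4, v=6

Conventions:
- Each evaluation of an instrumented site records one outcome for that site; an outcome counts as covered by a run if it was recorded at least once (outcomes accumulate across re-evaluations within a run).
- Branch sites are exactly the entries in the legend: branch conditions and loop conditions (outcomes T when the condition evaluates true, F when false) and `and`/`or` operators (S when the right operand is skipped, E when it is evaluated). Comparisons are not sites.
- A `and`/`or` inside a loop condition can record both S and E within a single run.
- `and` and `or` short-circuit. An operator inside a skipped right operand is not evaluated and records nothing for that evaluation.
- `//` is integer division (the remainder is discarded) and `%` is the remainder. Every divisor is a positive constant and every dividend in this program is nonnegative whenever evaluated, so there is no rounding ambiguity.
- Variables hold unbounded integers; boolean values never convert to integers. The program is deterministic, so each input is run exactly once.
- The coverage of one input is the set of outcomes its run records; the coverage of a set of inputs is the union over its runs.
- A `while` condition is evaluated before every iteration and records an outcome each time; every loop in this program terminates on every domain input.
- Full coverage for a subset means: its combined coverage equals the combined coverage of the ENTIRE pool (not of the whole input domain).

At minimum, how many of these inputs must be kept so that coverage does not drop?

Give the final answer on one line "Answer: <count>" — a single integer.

run #1 (h=-2, v=6) records B1=F, B2=S, B3=T, B4=T, B5=E, B6=T, B7=E
run #2 (h=-1, v=5) records B1=F, B2=S, B3=T, B4=T, B5=E, B6=T, B7=E
run #3 (h=-2, v=5) records B1=F, B2=S, B3=T, B4=T, B5=E, B6=T, B7=E
run #4 (h=-1, v=7) records B1=F, B2=S, B3=T, B4=T, B5=E, B6=T, B7=E
run #5 (h=-1, v=4) records B1=F, B2=S, B3=T, B4=T, B5=E, B6=T, B7=E
run #6 (h=-2, v=4) records B1=F, B2=S, B3=T, B4=T, B5=E, B6=T, B7=E
run #7 (h=-1, v=2) records B1=F, B2=S, B3=T, B4=F, B5=S, B6=F, B7=S
run #8 (h=4, v=6) records B1=F, B2=S, B3=T, B4=T, B5=E, B6=F, B7=S
pool-wide coverage (11 outcomes): B1=F, B2=S, B3=T, B4=T, B4=F, B5=S, B5=E, B6=T, B6=F, B7=S, B7=E
no size-1 subset reaches all 11 outcomes (best union: 7/11)
the canonical winner is {1, 7}: size 2, full 11-outcome coverage, earliest index list among size-2 covers

Answer: 2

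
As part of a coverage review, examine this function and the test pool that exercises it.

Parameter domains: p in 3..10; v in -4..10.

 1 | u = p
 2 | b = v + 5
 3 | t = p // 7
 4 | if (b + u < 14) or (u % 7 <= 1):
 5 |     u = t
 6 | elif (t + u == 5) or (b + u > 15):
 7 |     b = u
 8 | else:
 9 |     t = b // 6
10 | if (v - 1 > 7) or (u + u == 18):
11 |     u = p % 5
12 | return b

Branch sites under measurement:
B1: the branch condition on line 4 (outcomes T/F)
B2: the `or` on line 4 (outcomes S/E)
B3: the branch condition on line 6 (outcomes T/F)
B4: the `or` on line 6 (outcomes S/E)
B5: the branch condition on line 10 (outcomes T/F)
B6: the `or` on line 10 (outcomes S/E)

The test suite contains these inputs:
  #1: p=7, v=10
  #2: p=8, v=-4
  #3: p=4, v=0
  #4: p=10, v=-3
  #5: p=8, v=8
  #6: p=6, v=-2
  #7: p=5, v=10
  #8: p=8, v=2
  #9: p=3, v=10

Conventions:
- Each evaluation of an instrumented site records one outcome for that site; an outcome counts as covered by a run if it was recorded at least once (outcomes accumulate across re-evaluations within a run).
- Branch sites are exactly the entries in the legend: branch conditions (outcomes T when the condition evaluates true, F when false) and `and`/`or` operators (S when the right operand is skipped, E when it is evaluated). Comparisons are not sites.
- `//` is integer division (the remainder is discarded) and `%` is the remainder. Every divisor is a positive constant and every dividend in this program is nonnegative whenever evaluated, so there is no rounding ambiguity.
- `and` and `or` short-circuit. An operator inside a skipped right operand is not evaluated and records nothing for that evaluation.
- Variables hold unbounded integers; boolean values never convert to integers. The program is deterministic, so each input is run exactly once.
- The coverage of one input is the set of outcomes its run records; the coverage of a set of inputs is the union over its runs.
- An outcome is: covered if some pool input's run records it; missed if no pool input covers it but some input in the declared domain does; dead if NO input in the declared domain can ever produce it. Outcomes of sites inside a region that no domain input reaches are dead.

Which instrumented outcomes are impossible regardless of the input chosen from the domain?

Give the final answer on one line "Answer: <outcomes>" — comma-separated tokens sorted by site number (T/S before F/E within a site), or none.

sweeping the full domain (120 inputs) for each outcome:
  reachable outcomes have witnesses, e.g. B1=T (e.g. p=3, v=-4), B1=F (e.g. p=3, v=6), B2=S (e.g. p=3, v=-4), B2=E (e.g. p=3, v=6)

Answer: none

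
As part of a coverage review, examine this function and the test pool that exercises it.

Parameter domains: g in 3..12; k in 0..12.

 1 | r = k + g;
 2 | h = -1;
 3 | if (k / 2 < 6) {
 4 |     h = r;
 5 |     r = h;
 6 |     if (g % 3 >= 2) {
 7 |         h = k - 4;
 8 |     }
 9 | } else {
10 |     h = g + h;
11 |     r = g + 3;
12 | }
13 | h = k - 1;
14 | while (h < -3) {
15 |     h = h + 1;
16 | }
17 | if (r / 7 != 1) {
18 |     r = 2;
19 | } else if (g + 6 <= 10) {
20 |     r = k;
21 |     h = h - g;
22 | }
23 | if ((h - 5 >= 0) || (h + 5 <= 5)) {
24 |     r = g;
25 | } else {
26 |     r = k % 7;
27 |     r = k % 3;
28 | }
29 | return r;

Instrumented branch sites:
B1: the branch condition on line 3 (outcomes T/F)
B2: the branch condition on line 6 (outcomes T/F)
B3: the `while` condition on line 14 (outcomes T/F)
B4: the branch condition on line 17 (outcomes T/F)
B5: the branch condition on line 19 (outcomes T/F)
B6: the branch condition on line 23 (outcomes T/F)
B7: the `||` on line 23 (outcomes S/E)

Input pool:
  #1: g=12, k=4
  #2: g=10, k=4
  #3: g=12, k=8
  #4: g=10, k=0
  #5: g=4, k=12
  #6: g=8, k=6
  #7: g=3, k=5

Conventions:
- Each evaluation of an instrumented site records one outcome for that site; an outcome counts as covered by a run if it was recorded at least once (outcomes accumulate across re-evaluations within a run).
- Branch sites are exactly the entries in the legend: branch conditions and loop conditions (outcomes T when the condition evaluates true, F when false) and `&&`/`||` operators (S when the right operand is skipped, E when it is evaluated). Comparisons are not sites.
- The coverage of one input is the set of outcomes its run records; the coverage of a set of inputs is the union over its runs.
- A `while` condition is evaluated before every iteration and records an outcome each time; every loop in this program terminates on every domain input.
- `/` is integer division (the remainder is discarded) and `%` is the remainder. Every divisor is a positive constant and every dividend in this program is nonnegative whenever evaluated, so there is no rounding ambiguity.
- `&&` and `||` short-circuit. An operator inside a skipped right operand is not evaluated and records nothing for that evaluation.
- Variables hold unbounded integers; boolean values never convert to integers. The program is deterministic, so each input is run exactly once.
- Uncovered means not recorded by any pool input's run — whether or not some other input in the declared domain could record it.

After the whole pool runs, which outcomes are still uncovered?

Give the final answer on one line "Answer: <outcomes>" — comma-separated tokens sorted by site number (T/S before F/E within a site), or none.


#1 (g=12, k=4) -> B1->T, B2->F, B3->F, B4->T, B7->E, B6->F; covered: B1=T, B2=F, B3=F, B4=T, B6=F, B7=E
#2 (g=10, k=4) -> B1->T, B2->F, B3->F, B4->T, B7->E, B6->F; covered: B1=T, B2=F, B3=F, B4=T, B6=F, B7=E
#3 (g=12, k=8) -> B1->T, B2->F, B3->F, B4->T, B7->S, B6->T; covered: B1=T, B2=F, B3=F, B4=T, B6=T, B7=S
#4 (g=10, k=0) -> B1->T, B2->F, B3->F, B4->F, B5->F, B7->E, B6->T; covered: B1=T, B2=F, B3=F, B4=F, B5=F, B6=T, B7=E
#5 (g=4, k=12) -> B1->F, B3->F, B4->F, B5->T, B7->S, B6->T; covered: B1=F, B3=F, B4=F, B5=T, B6=T, B7=S
#6 (g=8, k=6) -> B1->T, B2->T, B3->F, B4->T, B7->S, B6->T; covered: B1=T, B2=T, B3=F, B4=T, B6=T, B7=S
#7 (g=3, k=5) -> B1->T, B2->F, B3->F, B4->F, B5->T, B7->E, B6->F; covered: B1=T, B2=F, B3=F, B4=F, B5=T, B6=F, B7=E
union over the pool: B1=T, B1=F, B2=T, B2=F, B3=F, B4=T, B4=F, B5=T, B5=F, B6=T, B6=F, B7=S, B7=E
uncovered (1 of 14): B3=T
Answer: B3=T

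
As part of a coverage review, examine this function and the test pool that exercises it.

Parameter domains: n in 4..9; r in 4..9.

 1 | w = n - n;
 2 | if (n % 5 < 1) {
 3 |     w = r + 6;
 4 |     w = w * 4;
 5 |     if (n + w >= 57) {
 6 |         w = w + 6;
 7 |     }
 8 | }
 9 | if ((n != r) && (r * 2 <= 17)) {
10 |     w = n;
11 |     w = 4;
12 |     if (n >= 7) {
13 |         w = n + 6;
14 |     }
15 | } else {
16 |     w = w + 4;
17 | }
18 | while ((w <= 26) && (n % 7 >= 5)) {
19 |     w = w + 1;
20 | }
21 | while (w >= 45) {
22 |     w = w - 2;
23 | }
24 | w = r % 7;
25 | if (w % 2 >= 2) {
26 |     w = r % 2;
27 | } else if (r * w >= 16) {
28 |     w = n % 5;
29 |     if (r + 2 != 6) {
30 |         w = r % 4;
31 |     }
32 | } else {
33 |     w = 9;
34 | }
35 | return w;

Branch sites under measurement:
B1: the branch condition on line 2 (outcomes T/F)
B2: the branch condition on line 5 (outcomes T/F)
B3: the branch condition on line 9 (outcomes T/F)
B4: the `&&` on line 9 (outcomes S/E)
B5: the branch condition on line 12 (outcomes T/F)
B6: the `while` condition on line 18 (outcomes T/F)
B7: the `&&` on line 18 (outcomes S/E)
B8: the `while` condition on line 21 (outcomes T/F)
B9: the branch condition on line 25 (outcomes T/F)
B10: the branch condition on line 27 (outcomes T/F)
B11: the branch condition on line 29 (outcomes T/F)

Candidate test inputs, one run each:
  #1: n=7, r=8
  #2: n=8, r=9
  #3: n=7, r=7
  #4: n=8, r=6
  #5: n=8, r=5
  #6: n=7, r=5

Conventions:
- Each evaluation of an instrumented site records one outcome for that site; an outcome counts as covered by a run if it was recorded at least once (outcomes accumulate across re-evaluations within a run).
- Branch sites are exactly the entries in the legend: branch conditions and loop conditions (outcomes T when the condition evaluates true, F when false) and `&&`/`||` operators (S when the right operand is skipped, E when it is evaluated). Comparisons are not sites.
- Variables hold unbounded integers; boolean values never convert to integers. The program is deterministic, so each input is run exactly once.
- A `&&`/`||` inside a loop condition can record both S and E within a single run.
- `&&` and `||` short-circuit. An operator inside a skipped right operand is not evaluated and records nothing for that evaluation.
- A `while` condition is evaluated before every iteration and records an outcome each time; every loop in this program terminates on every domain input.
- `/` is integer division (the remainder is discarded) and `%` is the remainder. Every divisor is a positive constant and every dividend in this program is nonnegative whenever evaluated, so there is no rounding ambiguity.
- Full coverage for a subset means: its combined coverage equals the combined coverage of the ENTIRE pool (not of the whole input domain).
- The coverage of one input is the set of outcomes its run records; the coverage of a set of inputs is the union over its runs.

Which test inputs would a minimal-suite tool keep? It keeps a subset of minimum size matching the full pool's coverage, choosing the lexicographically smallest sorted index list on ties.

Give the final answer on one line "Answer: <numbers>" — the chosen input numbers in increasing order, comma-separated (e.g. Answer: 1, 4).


input #1 (n=7, r=8): events B1->F, B4->E, B3->T, B5->T, B7->E, B6->F, B8->F, B9->F, B10->F; covers B1=F, B3=T, B4=E, B5=T, B6=F, B7=E, B8=F, B9=F, B10=F
input #2 (n=8, r=9): events B1->F, B4->E, B3->F, B7->E, B6->F, B8->F, B9->F, B10->T, B11->T; covers B1=F, B3=F, B4=E, B6=F, B7=E, B8=F, B9=F, B10=T, B11=T
input #3 (n=7, r=7): events B1->F, B4->S, B3->F, B7->E, B6->F, B8->F, B9->F, B10->F; covers B1=F, B3=F, B4=S, B6=F, B7=E, B8=F, B9=F, B10=F
input #4 (n=8, r=6): events B1->F, B4->E, B3->T, B5->T, B7->E, B6->F, B8->F, B9->F, B10->T, B11->T; covers B1=F, B3=T, B4=E, B5=T, B6=F, B7=E, B8=F, B9=F, B10=T, B11=T
input #5 (n=8, r=5): events B1->F, B4->E, B3->T, B5->T, B7->E, B6->F, B8->F, B9->F, B10->T, B11->T; covers B1=F, B3=T, B4=E, B5=T, B6=F, B7=E, B8=F, B9=F, B10=T, B11=T
input #6 (n=7, r=5): events B1->F, B4->E, B3->T, B5->T, B7->E, B6->F, B8->F, B9->F, B10->T, B11->T; covers B1=F, B3=T, B4=E, B5=T, B6=F, B7=E, B8=F, B9=F, B10=T, B11=T
together the pool reaches 13 outcomes: B1=F, B3=T, B3=F, B4=S, B4=E, B5=T, B6=F, B7=E, B8=F, B9=F, B10=T, B10=F, B11=T
size 1 is not enough: best union over all size-1 subsets is 10/13
at size 2, {3, 4} reaches all 13 outcomes; every lexicographically earlier size-2 subset fails
Answer: 3, 4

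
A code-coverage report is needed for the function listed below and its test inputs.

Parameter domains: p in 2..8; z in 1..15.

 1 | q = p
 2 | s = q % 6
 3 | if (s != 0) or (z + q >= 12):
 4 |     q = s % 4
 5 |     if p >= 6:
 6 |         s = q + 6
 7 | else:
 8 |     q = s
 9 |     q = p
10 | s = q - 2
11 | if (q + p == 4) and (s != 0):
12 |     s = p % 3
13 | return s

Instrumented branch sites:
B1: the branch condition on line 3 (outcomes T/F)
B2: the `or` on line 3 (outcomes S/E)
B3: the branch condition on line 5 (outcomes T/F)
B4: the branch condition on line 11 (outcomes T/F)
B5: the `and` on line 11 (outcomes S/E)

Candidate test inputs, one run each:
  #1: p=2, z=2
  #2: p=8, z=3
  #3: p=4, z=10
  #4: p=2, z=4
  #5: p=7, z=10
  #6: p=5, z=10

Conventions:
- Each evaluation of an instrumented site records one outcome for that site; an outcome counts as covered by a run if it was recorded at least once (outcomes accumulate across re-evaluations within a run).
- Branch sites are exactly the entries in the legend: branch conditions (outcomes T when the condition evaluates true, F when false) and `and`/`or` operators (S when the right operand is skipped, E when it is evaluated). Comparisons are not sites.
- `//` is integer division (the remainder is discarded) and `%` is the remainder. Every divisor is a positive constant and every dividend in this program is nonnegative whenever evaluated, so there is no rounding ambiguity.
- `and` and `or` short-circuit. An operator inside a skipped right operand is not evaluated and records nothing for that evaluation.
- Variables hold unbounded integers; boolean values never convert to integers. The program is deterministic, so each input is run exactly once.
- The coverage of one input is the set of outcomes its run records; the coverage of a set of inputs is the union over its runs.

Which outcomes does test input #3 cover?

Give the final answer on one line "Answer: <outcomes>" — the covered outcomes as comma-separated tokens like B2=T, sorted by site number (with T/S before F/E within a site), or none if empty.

Tracing the run of input #3 (p=4, z=10):
  B2->S, B1->T, B3->F, B5->E, B4->T
distinct outcomes covered: B1=T, B2=S, B3=F, B4=T, B5=E

Answer: B1=T, B2=S, B3=F, B4=T, B5=E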